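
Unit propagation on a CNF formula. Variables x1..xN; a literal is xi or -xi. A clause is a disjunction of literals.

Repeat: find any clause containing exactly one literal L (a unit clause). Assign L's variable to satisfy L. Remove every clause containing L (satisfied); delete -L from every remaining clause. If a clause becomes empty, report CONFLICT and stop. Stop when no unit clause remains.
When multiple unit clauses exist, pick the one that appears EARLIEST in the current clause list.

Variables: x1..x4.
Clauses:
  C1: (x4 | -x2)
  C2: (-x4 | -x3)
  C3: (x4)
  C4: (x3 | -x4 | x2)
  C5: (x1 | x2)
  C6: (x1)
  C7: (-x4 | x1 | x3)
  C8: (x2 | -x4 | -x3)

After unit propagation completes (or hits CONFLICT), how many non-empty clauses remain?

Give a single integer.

Answer: 0

Derivation:
unit clause [4] forces x4=T; simplify:
  drop -4 from [-4, -3] -> [-3]
  drop -4 from [3, -4, 2] -> [3, 2]
  drop -4 from [-4, 1, 3] -> [1, 3]
  drop -4 from [2, -4, -3] -> [2, -3]
  satisfied 2 clause(s); 6 remain; assigned so far: [4]
unit clause [-3] forces x3=F; simplify:
  drop 3 from [3, 2] -> [2]
  drop 3 from [1, 3] -> [1]
  satisfied 2 clause(s); 4 remain; assigned so far: [3, 4]
unit clause [2] forces x2=T; simplify:
  satisfied 2 clause(s); 2 remain; assigned so far: [2, 3, 4]
unit clause [1] forces x1=T; simplify:
  satisfied 2 clause(s); 0 remain; assigned so far: [1, 2, 3, 4]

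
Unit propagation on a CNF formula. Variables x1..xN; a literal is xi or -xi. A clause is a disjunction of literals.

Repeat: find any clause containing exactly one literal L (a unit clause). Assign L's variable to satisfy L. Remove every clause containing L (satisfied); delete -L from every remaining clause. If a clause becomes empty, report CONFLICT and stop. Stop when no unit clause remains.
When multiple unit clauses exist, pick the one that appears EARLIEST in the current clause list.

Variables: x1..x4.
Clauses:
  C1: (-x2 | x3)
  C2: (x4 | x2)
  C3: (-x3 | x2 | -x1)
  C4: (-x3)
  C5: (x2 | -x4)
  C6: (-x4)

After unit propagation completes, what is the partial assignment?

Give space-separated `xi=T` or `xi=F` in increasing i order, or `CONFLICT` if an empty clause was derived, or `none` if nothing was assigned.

unit clause [-3] forces x3=F; simplify:
  drop 3 from [-2, 3] -> [-2]
  satisfied 2 clause(s); 4 remain; assigned so far: [3]
unit clause [-2] forces x2=F; simplify:
  drop 2 from [4, 2] -> [4]
  drop 2 from [2, -4] -> [-4]
  satisfied 1 clause(s); 3 remain; assigned so far: [2, 3]
unit clause [4] forces x4=T; simplify:
  drop -4 from [-4] -> [] (empty!)
  drop -4 from [-4] -> [] (empty!)
  satisfied 1 clause(s); 2 remain; assigned so far: [2, 3, 4]
CONFLICT (empty clause)

Answer: CONFLICT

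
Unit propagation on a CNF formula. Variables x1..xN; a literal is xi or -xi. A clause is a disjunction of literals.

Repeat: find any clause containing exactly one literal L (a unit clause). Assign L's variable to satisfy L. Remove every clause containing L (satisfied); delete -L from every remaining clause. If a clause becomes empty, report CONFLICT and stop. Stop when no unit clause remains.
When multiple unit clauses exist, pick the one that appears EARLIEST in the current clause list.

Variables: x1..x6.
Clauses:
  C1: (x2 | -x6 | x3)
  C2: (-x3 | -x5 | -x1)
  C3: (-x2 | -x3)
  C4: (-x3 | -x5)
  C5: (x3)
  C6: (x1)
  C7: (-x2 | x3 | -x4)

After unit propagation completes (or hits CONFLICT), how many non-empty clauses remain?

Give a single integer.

unit clause [3] forces x3=T; simplify:
  drop -3 from [-3, -5, -1] -> [-5, -1]
  drop -3 from [-2, -3] -> [-2]
  drop -3 from [-3, -5] -> [-5]
  satisfied 3 clause(s); 4 remain; assigned so far: [3]
unit clause [-2] forces x2=F; simplify:
  satisfied 1 clause(s); 3 remain; assigned so far: [2, 3]
unit clause [-5] forces x5=F; simplify:
  satisfied 2 clause(s); 1 remain; assigned so far: [2, 3, 5]
unit clause [1] forces x1=T; simplify:
  satisfied 1 clause(s); 0 remain; assigned so far: [1, 2, 3, 5]

Answer: 0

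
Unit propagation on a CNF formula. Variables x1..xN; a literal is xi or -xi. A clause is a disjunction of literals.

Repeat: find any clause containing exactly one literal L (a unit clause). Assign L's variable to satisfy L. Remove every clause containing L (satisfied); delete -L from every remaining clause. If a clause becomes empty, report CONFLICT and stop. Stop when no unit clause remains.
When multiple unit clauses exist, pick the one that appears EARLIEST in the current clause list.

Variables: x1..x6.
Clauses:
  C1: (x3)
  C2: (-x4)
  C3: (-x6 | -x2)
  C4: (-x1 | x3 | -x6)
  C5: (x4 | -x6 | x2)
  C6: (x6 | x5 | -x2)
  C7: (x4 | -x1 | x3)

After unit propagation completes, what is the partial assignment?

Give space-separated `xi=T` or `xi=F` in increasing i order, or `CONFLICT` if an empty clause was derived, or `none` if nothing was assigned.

Answer: x3=T x4=F

Derivation:
unit clause [3] forces x3=T; simplify:
  satisfied 3 clause(s); 4 remain; assigned so far: [3]
unit clause [-4] forces x4=F; simplify:
  drop 4 from [4, -6, 2] -> [-6, 2]
  satisfied 1 clause(s); 3 remain; assigned so far: [3, 4]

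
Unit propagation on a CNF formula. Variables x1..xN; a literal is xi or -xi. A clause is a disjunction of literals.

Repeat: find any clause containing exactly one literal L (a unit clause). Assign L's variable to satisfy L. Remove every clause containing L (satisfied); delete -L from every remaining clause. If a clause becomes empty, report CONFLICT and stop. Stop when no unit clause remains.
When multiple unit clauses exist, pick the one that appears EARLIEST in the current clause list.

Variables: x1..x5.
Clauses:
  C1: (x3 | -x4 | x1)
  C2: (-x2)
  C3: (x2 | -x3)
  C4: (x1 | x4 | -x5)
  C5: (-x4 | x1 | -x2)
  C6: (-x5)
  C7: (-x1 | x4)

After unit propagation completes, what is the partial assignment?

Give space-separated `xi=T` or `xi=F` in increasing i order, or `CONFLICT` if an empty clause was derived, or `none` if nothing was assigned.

Answer: x2=F x3=F x5=F

Derivation:
unit clause [-2] forces x2=F; simplify:
  drop 2 from [2, -3] -> [-3]
  satisfied 2 clause(s); 5 remain; assigned so far: [2]
unit clause [-3] forces x3=F; simplify:
  drop 3 from [3, -4, 1] -> [-4, 1]
  satisfied 1 clause(s); 4 remain; assigned so far: [2, 3]
unit clause [-5] forces x5=F; simplify:
  satisfied 2 clause(s); 2 remain; assigned so far: [2, 3, 5]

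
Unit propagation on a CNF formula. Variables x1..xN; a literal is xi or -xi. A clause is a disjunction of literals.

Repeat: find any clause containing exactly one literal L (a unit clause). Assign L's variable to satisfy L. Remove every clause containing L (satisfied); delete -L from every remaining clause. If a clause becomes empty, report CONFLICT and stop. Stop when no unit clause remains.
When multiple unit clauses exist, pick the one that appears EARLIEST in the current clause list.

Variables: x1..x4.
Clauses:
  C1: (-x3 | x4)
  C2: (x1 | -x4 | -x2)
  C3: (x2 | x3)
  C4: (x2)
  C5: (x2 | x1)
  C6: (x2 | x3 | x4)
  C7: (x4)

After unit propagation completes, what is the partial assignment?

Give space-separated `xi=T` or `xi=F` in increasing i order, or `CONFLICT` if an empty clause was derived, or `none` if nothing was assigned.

unit clause [2] forces x2=T; simplify:
  drop -2 from [1, -4, -2] -> [1, -4]
  satisfied 4 clause(s); 3 remain; assigned so far: [2]
unit clause [4] forces x4=T; simplify:
  drop -4 from [1, -4] -> [1]
  satisfied 2 clause(s); 1 remain; assigned so far: [2, 4]
unit clause [1] forces x1=T; simplify:
  satisfied 1 clause(s); 0 remain; assigned so far: [1, 2, 4]

Answer: x1=T x2=T x4=T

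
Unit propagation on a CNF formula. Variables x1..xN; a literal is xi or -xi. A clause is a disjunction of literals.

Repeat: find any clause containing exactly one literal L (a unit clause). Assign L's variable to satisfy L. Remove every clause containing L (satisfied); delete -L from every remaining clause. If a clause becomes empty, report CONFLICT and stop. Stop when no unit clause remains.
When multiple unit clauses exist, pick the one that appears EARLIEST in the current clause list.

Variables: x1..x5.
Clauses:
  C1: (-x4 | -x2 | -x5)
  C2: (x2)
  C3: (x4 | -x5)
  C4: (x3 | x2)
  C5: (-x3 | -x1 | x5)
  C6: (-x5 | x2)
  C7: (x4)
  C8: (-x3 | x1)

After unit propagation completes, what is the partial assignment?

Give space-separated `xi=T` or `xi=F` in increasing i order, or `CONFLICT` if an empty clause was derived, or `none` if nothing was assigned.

Answer: x2=T x4=T x5=F

Derivation:
unit clause [2] forces x2=T; simplify:
  drop -2 from [-4, -2, -5] -> [-4, -5]
  satisfied 3 clause(s); 5 remain; assigned so far: [2]
unit clause [4] forces x4=T; simplify:
  drop -4 from [-4, -5] -> [-5]
  satisfied 2 clause(s); 3 remain; assigned so far: [2, 4]
unit clause [-5] forces x5=F; simplify:
  drop 5 from [-3, -1, 5] -> [-3, -1]
  satisfied 1 clause(s); 2 remain; assigned so far: [2, 4, 5]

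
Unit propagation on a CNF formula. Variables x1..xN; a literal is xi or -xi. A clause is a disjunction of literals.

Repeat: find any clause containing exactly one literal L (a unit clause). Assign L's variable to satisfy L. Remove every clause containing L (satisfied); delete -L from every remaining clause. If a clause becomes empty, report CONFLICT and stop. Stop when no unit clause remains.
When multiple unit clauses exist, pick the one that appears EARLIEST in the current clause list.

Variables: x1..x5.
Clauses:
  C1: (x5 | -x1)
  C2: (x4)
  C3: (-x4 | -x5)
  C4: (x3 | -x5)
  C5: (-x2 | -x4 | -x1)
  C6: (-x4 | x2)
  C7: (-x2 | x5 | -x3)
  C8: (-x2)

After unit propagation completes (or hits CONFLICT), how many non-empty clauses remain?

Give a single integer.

Answer: 1

Derivation:
unit clause [4] forces x4=T; simplify:
  drop -4 from [-4, -5] -> [-5]
  drop -4 from [-2, -4, -1] -> [-2, -1]
  drop -4 from [-4, 2] -> [2]
  satisfied 1 clause(s); 7 remain; assigned so far: [4]
unit clause [-5] forces x5=F; simplify:
  drop 5 from [5, -1] -> [-1]
  drop 5 from [-2, 5, -3] -> [-2, -3]
  satisfied 2 clause(s); 5 remain; assigned so far: [4, 5]
unit clause [-1] forces x1=F; simplify:
  satisfied 2 clause(s); 3 remain; assigned so far: [1, 4, 5]
unit clause [2] forces x2=T; simplify:
  drop -2 from [-2, -3] -> [-3]
  drop -2 from [-2] -> [] (empty!)
  satisfied 1 clause(s); 2 remain; assigned so far: [1, 2, 4, 5]
CONFLICT (empty clause)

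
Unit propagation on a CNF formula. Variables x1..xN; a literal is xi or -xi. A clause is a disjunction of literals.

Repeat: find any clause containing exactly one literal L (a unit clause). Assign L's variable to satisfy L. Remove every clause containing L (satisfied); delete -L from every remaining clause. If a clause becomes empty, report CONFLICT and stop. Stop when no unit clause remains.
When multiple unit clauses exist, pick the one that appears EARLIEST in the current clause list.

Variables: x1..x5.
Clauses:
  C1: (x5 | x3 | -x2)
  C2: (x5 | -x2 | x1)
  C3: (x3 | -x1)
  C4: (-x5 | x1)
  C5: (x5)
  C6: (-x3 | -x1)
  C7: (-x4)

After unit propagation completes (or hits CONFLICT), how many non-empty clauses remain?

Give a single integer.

Answer: 1

Derivation:
unit clause [5] forces x5=T; simplify:
  drop -5 from [-5, 1] -> [1]
  satisfied 3 clause(s); 4 remain; assigned so far: [5]
unit clause [1] forces x1=T; simplify:
  drop -1 from [3, -1] -> [3]
  drop -1 from [-3, -1] -> [-3]
  satisfied 1 clause(s); 3 remain; assigned so far: [1, 5]
unit clause [3] forces x3=T; simplify:
  drop -3 from [-3] -> [] (empty!)
  satisfied 1 clause(s); 2 remain; assigned so far: [1, 3, 5]
CONFLICT (empty clause)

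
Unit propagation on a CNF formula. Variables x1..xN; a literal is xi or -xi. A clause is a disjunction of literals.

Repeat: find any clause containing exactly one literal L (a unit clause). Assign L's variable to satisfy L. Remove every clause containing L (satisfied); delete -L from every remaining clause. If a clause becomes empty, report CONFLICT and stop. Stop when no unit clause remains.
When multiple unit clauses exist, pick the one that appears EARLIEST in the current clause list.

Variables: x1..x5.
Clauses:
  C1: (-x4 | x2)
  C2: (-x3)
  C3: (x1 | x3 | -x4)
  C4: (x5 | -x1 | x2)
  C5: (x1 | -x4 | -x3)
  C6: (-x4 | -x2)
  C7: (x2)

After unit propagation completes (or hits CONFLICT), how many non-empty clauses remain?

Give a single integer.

Answer: 0

Derivation:
unit clause [-3] forces x3=F; simplify:
  drop 3 from [1, 3, -4] -> [1, -4]
  satisfied 2 clause(s); 5 remain; assigned so far: [3]
unit clause [2] forces x2=T; simplify:
  drop -2 from [-4, -2] -> [-4]
  satisfied 3 clause(s); 2 remain; assigned so far: [2, 3]
unit clause [-4] forces x4=F; simplify:
  satisfied 2 clause(s); 0 remain; assigned so far: [2, 3, 4]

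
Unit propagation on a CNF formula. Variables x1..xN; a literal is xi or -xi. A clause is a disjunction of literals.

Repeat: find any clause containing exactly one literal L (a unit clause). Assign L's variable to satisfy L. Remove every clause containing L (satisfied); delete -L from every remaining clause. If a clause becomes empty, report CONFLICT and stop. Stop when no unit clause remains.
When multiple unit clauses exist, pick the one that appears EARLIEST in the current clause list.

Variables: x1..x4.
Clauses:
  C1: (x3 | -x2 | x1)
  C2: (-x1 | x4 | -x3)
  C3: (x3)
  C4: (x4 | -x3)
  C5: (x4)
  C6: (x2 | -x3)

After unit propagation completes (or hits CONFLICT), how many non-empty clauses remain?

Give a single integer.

Answer: 0

Derivation:
unit clause [3] forces x3=T; simplify:
  drop -3 from [-1, 4, -3] -> [-1, 4]
  drop -3 from [4, -3] -> [4]
  drop -3 from [2, -3] -> [2]
  satisfied 2 clause(s); 4 remain; assigned so far: [3]
unit clause [4] forces x4=T; simplify:
  satisfied 3 clause(s); 1 remain; assigned so far: [3, 4]
unit clause [2] forces x2=T; simplify:
  satisfied 1 clause(s); 0 remain; assigned so far: [2, 3, 4]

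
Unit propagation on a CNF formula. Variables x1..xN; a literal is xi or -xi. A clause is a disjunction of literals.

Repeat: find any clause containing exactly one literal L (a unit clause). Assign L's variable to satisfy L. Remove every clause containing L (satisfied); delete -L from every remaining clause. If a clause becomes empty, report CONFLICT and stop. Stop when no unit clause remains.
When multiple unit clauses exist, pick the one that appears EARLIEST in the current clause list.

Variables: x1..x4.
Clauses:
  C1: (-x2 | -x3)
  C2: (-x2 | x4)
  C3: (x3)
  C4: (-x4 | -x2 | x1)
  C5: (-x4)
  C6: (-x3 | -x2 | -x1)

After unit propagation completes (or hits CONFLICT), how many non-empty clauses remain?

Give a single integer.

unit clause [3] forces x3=T; simplify:
  drop -3 from [-2, -3] -> [-2]
  drop -3 from [-3, -2, -1] -> [-2, -1]
  satisfied 1 clause(s); 5 remain; assigned so far: [3]
unit clause [-2] forces x2=F; simplify:
  satisfied 4 clause(s); 1 remain; assigned so far: [2, 3]
unit clause [-4] forces x4=F; simplify:
  satisfied 1 clause(s); 0 remain; assigned so far: [2, 3, 4]

Answer: 0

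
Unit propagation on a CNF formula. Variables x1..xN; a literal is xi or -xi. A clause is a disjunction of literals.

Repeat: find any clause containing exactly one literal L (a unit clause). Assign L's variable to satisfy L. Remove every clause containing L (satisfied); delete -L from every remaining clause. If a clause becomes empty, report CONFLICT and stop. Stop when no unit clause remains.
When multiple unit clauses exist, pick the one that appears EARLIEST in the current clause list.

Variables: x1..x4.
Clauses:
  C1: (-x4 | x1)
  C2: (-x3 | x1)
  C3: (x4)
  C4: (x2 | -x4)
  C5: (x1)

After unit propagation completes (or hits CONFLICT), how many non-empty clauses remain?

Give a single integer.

unit clause [4] forces x4=T; simplify:
  drop -4 from [-4, 1] -> [1]
  drop -4 from [2, -4] -> [2]
  satisfied 1 clause(s); 4 remain; assigned so far: [4]
unit clause [1] forces x1=T; simplify:
  satisfied 3 clause(s); 1 remain; assigned so far: [1, 4]
unit clause [2] forces x2=T; simplify:
  satisfied 1 clause(s); 0 remain; assigned so far: [1, 2, 4]

Answer: 0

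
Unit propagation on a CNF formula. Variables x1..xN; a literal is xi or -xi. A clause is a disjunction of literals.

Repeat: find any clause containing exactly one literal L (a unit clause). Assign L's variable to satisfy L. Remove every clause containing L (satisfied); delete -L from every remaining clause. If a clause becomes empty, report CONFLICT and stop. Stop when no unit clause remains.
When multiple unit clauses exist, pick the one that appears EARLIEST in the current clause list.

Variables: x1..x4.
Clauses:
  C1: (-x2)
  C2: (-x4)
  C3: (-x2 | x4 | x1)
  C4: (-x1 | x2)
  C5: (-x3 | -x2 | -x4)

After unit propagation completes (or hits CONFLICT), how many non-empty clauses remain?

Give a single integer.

Answer: 0

Derivation:
unit clause [-2] forces x2=F; simplify:
  drop 2 from [-1, 2] -> [-1]
  satisfied 3 clause(s); 2 remain; assigned so far: [2]
unit clause [-4] forces x4=F; simplify:
  satisfied 1 clause(s); 1 remain; assigned so far: [2, 4]
unit clause [-1] forces x1=F; simplify:
  satisfied 1 clause(s); 0 remain; assigned so far: [1, 2, 4]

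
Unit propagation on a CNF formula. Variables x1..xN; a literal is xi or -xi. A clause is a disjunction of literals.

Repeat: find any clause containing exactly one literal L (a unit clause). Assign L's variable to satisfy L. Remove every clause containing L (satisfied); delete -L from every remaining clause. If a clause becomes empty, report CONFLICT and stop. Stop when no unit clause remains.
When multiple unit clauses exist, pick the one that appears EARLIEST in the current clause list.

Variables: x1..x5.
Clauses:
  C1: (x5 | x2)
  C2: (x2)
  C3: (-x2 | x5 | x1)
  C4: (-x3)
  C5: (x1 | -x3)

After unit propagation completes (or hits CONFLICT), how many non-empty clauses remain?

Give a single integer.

Answer: 1

Derivation:
unit clause [2] forces x2=T; simplify:
  drop -2 from [-2, 5, 1] -> [5, 1]
  satisfied 2 clause(s); 3 remain; assigned so far: [2]
unit clause [-3] forces x3=F; simplify:
  satisfied 2 clause(s); 1 remain; assigned so far: [2, 3]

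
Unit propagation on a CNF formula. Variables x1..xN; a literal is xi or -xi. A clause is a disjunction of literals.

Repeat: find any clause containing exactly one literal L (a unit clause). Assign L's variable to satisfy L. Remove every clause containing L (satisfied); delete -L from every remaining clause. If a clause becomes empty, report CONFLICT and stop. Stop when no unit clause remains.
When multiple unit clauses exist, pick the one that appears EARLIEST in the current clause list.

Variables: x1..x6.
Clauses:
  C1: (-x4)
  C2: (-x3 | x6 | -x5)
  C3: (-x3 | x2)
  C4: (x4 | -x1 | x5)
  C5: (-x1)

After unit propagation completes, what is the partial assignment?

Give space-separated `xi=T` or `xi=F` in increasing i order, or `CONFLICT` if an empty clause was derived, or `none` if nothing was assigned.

Answer: x1=F x4=F

Derivation:
unit clause [-4] forces x4=F; simplify:
  drop 4 from [4, -1, 5] -> [-1, 5]
  satisfied 1 clause(s); 4 remain; assigned so far: [4]
unit clause [-1] forces x1=F; simplify:
  satisfied 2 clause(s); 2 remain; assigned so far: [1, 4]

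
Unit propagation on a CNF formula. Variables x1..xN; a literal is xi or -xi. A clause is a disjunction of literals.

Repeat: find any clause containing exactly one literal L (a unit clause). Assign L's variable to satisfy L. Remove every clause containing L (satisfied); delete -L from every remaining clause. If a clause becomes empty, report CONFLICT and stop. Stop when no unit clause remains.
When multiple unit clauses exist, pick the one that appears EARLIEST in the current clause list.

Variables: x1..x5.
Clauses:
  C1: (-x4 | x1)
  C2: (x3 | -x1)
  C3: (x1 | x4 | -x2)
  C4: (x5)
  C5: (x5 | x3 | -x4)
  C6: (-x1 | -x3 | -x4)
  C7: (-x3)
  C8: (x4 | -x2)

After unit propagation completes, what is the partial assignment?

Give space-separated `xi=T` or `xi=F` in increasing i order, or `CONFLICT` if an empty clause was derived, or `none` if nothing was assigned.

unit clause [5] forces x5=T; simplify:
  satisfied 2 clause(s); 6 remain; assigned so far: [5]
unit clause [-3] forces x3=F; simplify:
  drop 3 from [3, -1] -> [-1]
  satisfied 2 clause(s); 4 remain; assigned so far: [3, 5]
unit clause [-1] forces x1=F; simplify:
  drop 1 from [-4, 1] -> [-4]
  drop 1 from [1, 4, -2] -> [4, -2]
  satisfied 1 clause(s); 3 remain; assigned so far: [1, 3, 5]
unit clause [-4] forces x4=F; simplify:
  drop 4 from [4, -2] -> [-2]
  drop 4 from [4, -2] -> [-2]
  satisfied 1 clause(s); 2 remain; assigned so far: [1, 3, 4, 5]
unit clause [-2] forces x2=F; simplify:
  satisfied 2 clause(s); 0 remain; assigned so far: [1, 2, 3, 4, 5]

Answer: x1=F x2=F x3=F x4=F x5=T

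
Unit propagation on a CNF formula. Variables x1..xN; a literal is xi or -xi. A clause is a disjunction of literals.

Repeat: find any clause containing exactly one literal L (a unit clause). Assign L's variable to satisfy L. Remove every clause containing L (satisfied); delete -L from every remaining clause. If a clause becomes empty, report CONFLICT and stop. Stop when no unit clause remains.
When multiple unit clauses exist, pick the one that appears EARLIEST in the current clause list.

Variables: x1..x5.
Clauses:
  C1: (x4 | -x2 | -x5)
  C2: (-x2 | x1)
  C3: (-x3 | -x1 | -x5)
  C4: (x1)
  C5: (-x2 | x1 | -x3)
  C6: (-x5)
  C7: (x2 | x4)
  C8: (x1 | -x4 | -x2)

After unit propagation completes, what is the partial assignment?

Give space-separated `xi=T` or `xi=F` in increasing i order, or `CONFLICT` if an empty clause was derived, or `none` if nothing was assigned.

unit clause [1] forces x1=T; simplify:
  drop -1 from [-3, -1, -5] -> [-3, -5]
  satisfied 4 clause(s); 4 remain; assigned so far: [1]
unit clause [-5] forces x5=F; simplify:
  satisfied 3 clause(s); 1 remain; assigned so far: [1, 5]

Answer: x1=T x5=F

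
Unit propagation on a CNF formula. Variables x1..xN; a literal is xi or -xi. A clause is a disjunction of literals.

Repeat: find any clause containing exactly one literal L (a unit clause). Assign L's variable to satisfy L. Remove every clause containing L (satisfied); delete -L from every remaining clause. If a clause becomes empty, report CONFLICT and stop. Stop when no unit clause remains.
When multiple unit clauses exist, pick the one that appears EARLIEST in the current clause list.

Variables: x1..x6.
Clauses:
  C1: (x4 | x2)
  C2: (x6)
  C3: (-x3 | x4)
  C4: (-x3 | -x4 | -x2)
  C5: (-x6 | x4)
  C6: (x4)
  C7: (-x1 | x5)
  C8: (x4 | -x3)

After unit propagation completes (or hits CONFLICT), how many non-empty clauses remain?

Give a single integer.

Answer: 2

Derivation:
unit clause [6] forces x6=T; simplify:
  drop -6 from [-6, 4] -> [4]
  satisfied 1 clause(s); 7 remain; assigned so far: [6]
unit clause [4] forces x4=T; simplify:
  drop -4 from [-3, -4, -2] -> [-3, -2]
  satisfied 5 clause(s); 2 remain; assigned so far: [4, 6]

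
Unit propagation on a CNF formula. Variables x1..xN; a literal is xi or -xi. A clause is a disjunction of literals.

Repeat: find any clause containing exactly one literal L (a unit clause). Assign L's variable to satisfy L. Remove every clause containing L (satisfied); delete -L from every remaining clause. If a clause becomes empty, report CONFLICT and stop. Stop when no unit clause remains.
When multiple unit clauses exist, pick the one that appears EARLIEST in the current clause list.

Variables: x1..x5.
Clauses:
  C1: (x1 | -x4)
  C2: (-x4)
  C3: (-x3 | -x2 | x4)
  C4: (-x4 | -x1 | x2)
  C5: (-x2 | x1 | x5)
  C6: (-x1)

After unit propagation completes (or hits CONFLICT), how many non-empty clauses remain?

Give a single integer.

Answer: 2

Derivation:
unit clause [-4] forces x4=F; simplify:
  drop 4 from [-3, -2, 4] -> [-3, -2]
  satisfied 3 clause(s); 3 remain; assigned so far: [4]
unit clause [-1] forces x1=F; simplify:
  drop 1 from [-2, 1, 5] -> [-2, 5]
  satisfied 1 clause(s); 2 remain; assigned so far: [1, 4]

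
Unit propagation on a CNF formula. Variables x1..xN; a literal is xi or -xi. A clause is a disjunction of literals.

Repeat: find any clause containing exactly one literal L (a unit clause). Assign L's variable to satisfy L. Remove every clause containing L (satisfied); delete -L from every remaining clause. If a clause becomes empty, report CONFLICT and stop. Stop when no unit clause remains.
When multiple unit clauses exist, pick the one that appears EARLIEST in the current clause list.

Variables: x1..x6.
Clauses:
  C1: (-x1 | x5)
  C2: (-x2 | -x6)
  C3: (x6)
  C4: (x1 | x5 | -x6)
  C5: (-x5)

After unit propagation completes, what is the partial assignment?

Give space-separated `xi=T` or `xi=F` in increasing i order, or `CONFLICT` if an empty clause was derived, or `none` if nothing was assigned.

unit clause [6] forces x6=T; simplify:
  drop -6 from [-2, -6] -> [-2]
  drop -6 from [1, 5, -6] -> [1, 5]
  satisfied 1 clause(s); 4 remain; assigned so far: [6]
unit clause [-2] forces x2=F; simplify:
  satisfied 1 clause(s); 3 remain; assigned so far: [2, 6]
unit clause [-5] forces x5=F; simplify:
  drop 5 from [-1, 5] -> [-1]
  drop 5 from [1, 5] -> [1]
  satisfied 1 clause(s); 2 remain; assigned so far: [2, 5, 6]
unit clause [-1] forces x1=F; simplify:
  drop 1 from [1] -> [] (empty!)
  satisfied 1 clause(s); 1 remain; assigned so far: [1, 2, 5, 6]
CONFLICT (empty clause)

Answer: CONFLICT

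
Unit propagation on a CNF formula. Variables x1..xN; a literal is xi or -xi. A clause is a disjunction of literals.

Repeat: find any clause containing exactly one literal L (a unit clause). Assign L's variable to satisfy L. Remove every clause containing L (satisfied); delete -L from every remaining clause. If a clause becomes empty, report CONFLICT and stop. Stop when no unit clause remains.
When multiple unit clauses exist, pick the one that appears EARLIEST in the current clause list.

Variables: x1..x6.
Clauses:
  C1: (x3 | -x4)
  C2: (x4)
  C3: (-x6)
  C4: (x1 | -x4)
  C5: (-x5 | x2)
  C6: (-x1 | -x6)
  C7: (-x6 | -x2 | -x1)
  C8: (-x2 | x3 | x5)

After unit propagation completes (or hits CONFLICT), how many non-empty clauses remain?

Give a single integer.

Answer: 1

Derivation:
unit clause [4] forces x4=T; simplify:
  drop -4 from [3, -4] -> [3]
  drop -4 from [1, -4] -> [1]
  satisfied 1 clause(s); 7 remain; assigned so far: [4]
unit clause [3] forces x3=T; simplify:
  satisfied 2 clause(s); 5 remain; assigned so far: [3, 4]
unit clause [-6] forces x6=F; simplify:
  satisfied 3 clause(s); 2 remain; assigned so far: [3, 4, 6]
unit clause [1] forces x1=T; simplify:
  satisfied 1 clause(s); 1 remain; assigned so far: [1, 3, 4, 6]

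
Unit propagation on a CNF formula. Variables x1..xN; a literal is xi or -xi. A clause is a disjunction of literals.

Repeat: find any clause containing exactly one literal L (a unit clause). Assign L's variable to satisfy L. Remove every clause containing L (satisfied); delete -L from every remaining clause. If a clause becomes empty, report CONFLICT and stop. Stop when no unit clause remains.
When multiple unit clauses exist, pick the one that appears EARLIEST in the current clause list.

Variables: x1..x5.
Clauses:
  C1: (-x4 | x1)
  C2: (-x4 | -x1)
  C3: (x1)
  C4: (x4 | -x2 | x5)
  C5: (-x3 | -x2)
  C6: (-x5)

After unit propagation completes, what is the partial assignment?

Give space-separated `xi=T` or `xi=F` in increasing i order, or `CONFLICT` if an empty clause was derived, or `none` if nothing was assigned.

unit clause [1] forces x1=T; simplify:
  drop -1 from [-4, -1] -> [-4]
  satisfied 2 clause(s); 4 remain; assigned so far: [1]
unit clause [-4] forces x4=F; simplify:
  drop 4 from [4, -2, 5] -> [-2, 5]
  satisfied 1 clause(s); 3 remain; assigned so far: [1, 4]
unit clause [-5] forces x5=F; simplify:
  drop 5 from [-2, 5] -> [-2]
  satisfied 1 clause(s); 2 remain; assigned so far: [1, 4, 5]
unit clause [-2] forces x2=F; simplify:
  satisfied 2 clause(s); 0 remain; assigned so far: [1, 2, 4, 5]

Answer: x1=T x2=F x4=F x5=F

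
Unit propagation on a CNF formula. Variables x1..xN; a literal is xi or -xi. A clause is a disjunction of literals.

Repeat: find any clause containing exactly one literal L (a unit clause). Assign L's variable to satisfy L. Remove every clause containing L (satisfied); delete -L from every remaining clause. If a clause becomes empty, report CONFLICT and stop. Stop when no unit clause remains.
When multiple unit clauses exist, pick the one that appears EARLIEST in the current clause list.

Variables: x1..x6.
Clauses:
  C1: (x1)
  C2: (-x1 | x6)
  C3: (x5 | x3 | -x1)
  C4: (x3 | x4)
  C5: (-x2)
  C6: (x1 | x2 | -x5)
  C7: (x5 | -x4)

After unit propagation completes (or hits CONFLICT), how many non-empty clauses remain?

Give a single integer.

Answer: 3

Derivation:
unit clause [1] forces x1=T; simplify:
  drop -1 from [-1, 6] -> [6]
  drop -1 from [5, 3, -1] -> [5, 3]
  satisfied 2 clause(s); 5 remain; assigned so far: [1]
unit clause [6] forces x6=T; simplify:
  satisfied 1 clause(s); 4 remain; assigned so far: [1, 6]
unit clause [-2] forces x2=F; simplify:
  satisfied 1 clause(s); 3 remain; assigned so far: [1, 2, 6]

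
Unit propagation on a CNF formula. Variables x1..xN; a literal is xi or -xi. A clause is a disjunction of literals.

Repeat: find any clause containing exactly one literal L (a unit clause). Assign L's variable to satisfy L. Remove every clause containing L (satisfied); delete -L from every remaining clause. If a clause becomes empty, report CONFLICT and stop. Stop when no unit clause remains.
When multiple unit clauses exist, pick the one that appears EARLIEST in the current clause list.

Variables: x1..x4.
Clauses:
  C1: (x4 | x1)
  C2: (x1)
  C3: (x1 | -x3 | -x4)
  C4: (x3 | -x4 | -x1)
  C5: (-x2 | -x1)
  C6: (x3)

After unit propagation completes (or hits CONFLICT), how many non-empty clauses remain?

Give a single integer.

Answer: 0

Derivation:
unit clause [1] forces x1=T; simplify:
  drop -1 from [3, -4, -1] -> [3, -4]
  drop -1 from [-2, -1] -> [-2]
  satisfied 3 clause(s); 3 remain; assigned so far: [1]
unit clause [-2] forces x2=F; simplify:
  satisfied 1 clause(s); 2 remain; assigned so far: [1, 2]
unit clause [3] forces x3=T; simplify:
  satisfied 2 clause(s); 0 remain; assigned so far: [1, 2, 3]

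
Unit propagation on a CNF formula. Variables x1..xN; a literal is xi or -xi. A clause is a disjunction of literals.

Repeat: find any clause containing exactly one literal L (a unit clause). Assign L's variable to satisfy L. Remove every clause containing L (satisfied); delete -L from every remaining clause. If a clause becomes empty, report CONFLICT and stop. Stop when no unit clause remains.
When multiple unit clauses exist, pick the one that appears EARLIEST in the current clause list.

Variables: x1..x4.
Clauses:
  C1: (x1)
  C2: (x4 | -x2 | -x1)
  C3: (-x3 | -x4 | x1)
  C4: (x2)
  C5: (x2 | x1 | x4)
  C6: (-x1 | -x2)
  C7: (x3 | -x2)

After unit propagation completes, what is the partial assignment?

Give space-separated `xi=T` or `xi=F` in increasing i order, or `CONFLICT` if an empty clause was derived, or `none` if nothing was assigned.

Answer: CONFLICT

Derivation:
unit clause [1] forces x1=T; simplify:
  drop -1 from [4, -2, -1] -> [4, -2]
  drop -1 from [-1, -2] -> [-2]
  satisfied 3 clause(s); 4 remain; assigned so far: [1]
unit clause [2] forces x2=T; simplify:
  drop -2 from [4, -2] -> [4]
  drop -2 from [-2] -> [] (empty!)
  drop -2 from [3, -2] -> [3]
  satisfied 1 clause(s); 3 remain; assigned so far: [1, 2]
CONFLICT (empty clause)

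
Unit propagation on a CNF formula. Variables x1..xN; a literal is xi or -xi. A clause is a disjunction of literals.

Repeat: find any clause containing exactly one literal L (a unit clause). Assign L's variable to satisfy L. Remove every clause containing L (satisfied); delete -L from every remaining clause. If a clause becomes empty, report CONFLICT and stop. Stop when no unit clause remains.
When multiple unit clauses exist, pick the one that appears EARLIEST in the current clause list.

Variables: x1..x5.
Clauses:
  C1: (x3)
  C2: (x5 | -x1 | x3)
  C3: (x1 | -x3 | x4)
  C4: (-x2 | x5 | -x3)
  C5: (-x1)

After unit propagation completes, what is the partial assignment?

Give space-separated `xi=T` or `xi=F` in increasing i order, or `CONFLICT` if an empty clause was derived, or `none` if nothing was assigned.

unit clause [3] forces x3=T; simplify:
  drop -3 from [1, -3, 4] -> [1, 4]
  drop -3 from [-2, 5, -3] -> [-2, 5]
  satisfied 2 clause(s); 3 remain; assigned so far: [3]
unit clause [-1] forces x1=F; simplify:
  drop 1 from [1, 4] -> [4]
  satisfied 1 clause(s); 2 remain; assigned so far: [1, 3]
unit clause [4] forces x4=T; simplify:
  satisfied 1 clause(s); 1 remain; assigned so far: [1, 3, 4]

Answer: x1=F x3=T x4=T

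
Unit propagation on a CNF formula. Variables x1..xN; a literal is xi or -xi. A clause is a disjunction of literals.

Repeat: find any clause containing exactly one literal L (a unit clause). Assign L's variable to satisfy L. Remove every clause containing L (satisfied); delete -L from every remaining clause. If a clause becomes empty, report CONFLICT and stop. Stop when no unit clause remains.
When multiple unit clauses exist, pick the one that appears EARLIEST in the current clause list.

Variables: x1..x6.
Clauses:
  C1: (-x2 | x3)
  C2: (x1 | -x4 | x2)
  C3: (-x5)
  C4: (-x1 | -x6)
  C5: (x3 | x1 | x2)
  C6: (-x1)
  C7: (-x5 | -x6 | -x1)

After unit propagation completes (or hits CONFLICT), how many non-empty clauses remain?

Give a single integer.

unit clause [-5] forces x5=F; simplify:
  satisfied 2 clause(s); 5 remain; assigned so far: [5]
unit clause [-1] forces x1=F; simplify:
  drop 1 from [1, -4, 2] -> [-4, 2]
  drop 1 from [3, 1, 2] -> [3, 2]
  satisfied 2 clause(s); 3 remain; assigned so far: [1, 5]

Answer: 3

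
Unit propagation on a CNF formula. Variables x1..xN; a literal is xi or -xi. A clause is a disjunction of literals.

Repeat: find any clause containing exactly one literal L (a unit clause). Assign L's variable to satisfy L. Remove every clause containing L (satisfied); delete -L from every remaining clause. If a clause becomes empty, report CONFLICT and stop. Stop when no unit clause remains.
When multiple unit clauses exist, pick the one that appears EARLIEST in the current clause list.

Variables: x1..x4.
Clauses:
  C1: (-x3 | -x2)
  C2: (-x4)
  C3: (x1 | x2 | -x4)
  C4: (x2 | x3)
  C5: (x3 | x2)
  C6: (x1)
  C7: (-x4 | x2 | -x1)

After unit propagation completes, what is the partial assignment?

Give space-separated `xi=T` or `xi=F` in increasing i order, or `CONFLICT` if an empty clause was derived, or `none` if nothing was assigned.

unit clause [-4] forces x4=F; simplify:
  satisfied 3 clause(s); 4 remain; assigned so far: [4]
unit clause [1] forces x1=T; simplify:
  satisfied 1 clause(s); 3 remain; assigned so far: [1, 4]

Answer: x1=T x4=F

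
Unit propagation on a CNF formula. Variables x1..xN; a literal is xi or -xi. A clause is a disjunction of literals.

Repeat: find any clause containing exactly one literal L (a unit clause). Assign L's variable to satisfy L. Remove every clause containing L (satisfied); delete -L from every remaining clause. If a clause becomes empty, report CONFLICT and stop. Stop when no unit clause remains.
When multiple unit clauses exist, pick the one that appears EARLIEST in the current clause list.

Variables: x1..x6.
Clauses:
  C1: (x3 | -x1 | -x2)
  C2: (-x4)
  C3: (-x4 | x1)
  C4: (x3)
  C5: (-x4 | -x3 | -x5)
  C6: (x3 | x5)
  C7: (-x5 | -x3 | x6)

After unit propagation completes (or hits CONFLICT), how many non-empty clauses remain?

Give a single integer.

Answer: 1

Derivation:
unit clause [-4] forces x4=F; simplify:
  satisfied 3 clause(s); 4 remain; assigned so far: [4]
unit clause [3] forces x3=T; simplify:
  drop -3 from [-5, -3, 6] -> [-5, 6]
  satisfied 3 clause(s); 1 remain; assigned so far: [3, 4]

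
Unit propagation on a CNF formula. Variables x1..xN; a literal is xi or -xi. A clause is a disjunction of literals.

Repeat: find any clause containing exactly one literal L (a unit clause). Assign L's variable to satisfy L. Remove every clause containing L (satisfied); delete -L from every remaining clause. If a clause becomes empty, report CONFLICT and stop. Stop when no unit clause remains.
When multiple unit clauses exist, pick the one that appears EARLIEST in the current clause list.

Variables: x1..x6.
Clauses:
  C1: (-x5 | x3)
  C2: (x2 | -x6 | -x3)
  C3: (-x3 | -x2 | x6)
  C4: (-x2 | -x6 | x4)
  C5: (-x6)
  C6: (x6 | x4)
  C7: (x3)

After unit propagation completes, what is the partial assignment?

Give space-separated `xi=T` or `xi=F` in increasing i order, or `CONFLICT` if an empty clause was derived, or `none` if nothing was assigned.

unit clause [-6] forces x6=F; simplify:
  drop 6 from [-3, -2, 6] -> [-3, -2]
  drop 6 from [6, 4] -> [4]
  satisfied 3 clause(s); 4 remain; assigned so far: [6]
unit clause [4] forces x4=T; simplify:
  satisfied 1 clause(s); 3 remain; assigned so far: [4, 6]
unit clause [3] forces x3=T; simplify:
  drop -3 from [-3, -2] -> [-2]
  satisfied 2 clause(s); 1 remain; assigned so far: [3, 4, 6]
unit clause [-2] forces x2=F; simplify:
  satisfied 1 clause(s); 0 remain; assigned so far: [2, 3, 4, 6]

Answer: x2=F x3=T x4=T x6=F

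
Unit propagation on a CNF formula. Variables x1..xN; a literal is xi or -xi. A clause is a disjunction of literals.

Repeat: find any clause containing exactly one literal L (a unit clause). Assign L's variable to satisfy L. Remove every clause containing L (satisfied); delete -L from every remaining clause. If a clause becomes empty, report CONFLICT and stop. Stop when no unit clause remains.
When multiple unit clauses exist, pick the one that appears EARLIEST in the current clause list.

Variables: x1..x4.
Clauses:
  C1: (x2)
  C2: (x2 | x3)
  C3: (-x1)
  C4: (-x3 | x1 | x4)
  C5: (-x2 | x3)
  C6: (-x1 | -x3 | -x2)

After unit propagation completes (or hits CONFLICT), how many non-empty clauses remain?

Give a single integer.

Answer: 0

Derivation:
unit clause [2] forces x2=T; simplify:
  drop -2 from [-2, 3] -> [3]
  drop -2 from [-1, -3, -2] -> [-1, -3]
  satisfied 2 clause(s); 4 remain; assigned so far: [2]
unit clause [-1] forces x1=F; simplify:
  drop 1 from [-3, 1, 4] -> [-3, 4]
  satisfied 2 clause(s); 2 remain; assigned so far: [1, 2]
unit clause [3] forces x3=T; simplify:
  drop -3 from [-3, 4] -> [4]
  satisfied 1 clause(s); 1 remain; assigned so far: [1, 2, 3]
unit clause [4] forces x4=T; simplify:
  satisfied 1 clause(s); 0 remain; assigned so far: [1, 2, 3, 4]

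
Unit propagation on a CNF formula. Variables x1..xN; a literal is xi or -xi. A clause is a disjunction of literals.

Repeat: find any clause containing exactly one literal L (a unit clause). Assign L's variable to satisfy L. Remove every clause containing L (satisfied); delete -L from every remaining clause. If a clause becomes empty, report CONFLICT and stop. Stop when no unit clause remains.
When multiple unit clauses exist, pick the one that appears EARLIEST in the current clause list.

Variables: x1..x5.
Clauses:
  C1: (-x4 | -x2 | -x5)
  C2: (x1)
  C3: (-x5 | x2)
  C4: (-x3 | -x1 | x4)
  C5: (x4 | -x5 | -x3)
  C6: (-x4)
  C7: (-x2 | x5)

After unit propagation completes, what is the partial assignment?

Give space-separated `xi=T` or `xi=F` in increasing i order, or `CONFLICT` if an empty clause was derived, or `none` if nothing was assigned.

unit clause [1] forces x1=T; simplify:
  drop -1 from [-3, -1, 4] -> [-3, 4]
  satisfied 1 clause(s); 6 remain; assigned so far: [1]
unit clause [-4] forces x4=F; simplify:
  drop 4 from [-3, 4] -> [-3]
  drop 4 from [4, -5, -3] -> [-5, -3]
  satisfied 2 clause(s); 4 remain; assigned so far: [1, 4]
unit clause [-3] forces x3=F; simplify:
  satisfied 2 clause(s); 2 remain; assigned so far: [1, 3, 4]

Answer: x1=T x3=F x4=F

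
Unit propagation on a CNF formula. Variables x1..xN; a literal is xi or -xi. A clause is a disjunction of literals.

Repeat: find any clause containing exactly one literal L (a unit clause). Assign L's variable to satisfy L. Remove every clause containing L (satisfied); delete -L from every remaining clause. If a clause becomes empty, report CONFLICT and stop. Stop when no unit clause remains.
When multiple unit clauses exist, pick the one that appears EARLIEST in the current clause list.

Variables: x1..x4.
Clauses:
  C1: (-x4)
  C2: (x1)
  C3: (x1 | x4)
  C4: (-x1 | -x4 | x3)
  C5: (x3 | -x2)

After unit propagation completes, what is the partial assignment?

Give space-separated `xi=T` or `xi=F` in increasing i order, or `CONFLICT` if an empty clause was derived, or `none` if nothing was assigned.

Answer: x1=T x4=F

Derivation:
unit clause [-4] forces x4=F; simplify:
  drop 4 from [1, 4] -> [1]
  satisfied 2 clause(s); 3 remain; assigned so far: [4]
unit clause [1] forces x1=T; simplify:
  satisfied 2 clause(s); 1 remain; assigned so far: [1, 4]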